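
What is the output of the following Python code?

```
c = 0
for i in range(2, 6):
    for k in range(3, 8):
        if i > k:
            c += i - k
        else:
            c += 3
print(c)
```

55

i=2,k=3: not 2>3, c = 0+3 = 3
i=2,k=4: not 2>4, c = 3+3 = 6
i=2,k=5: not 2>5, c = 6+3 = 9
i=2,k=6: not 2>6, c = 9+3 = 12
i=2,k=7: not 2>7, c = 12+3 = 15
i=3,k=3: not 3>3, c = 15+3 = 18
i=3,k=4: not 3>4, c = 18+3 = 21
i=3,k=5: not 3>5, c = 21+3 = 24
i=3,k=6: not 3>6, c = 24+3 = 27
i=3,k=7: not 3>7, c = 27+3 = 30
i=4,k=3: 4>3, c = 30+1 = 31
i=4,k=4: not 4>4, c = 31+3 = 34
i=4,k=5: not 4>5, c = 34+3 = 37
i=4,k=6: not 4>6, c = 37+3 = 40
i=4,k=7: not 4>7, c = 40+3 = 43
i=5,k=3: 5>3, c = 43+2 = 45
i=5,k=4: 5>4, c = 45+1 = 46
i=5,k=5: not 5>5, c = 46+3 = 49
i=5,k=6: not 5>6, c = 49+3 = 52
i=5,k=7: not 5>7, c = 52+3 = 55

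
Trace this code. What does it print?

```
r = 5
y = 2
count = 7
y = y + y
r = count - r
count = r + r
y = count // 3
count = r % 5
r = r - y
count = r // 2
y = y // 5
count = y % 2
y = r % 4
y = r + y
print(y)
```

2

y = 2+2 = 4
r = 7-5 = 2
count = 2+2 = 4
y = 4//3 = 1
count = 2%5 = 2
r = 2-1 = 1
count = 1//2 = 0
y = 1//5 = 0
count = 0%2 = 0
y = 1%4 = 1
y = 1+1 = 2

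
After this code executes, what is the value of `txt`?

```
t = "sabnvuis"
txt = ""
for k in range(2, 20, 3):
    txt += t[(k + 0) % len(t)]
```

'busnia'

k=2: add t[2]='b' → 'b'
k=5: add t[5]='u' → 'bu'
k=8: add t[0]='s' → 'bus'
k=11: add t[3]='n' → 'busn'
k=14: add t[6]='i' → 'busni'
k=17: add t[1]='a' → 'busnia'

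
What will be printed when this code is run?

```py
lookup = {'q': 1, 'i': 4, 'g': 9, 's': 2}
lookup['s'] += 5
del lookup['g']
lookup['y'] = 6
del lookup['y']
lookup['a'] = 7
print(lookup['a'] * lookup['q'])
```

7

lookup['s'] = 2+5 = 7 → {'q': 1, 'i': 4, 'g': 9, 's': 7}
del 'g' → {'q': 1, 'i': 4, 's': 7}
lookup['y'] = 6 → {'q': 1, 'i': 4, 's': 7, 'y': 6}
del 'y' → {'q': 1, 'i': 4, 's': 7}
lookup['a'] = 7 → {'q': 1, 'i': 4, 's': 7, 'a': 7}
lookup['a']*lookup['q'] = 7*1 = 7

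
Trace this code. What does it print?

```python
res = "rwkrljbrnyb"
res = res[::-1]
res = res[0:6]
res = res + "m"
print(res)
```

reverse → 'bynrbjlrkwr'
slice [0:6] → 'bynrbj'
+ 'm' → 'bynrbjm'

bynrbjm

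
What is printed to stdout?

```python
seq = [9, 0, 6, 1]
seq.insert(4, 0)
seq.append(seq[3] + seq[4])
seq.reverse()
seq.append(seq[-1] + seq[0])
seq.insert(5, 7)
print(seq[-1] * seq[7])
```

insert 0 at 4 → [9, 0, 6, 1, 0]
append seq[3]+seq[4] = 1+0 = 1 → [9, 0, 6, 1, 0, 1]
reverse → [1, 0, 1, 6, 0, 9]
append seq[-1]+seq[0] = 9+1 = 10 → [1, 0, 1, 6, 0, 9, 10]
insert 7 at 5 → [1, 0, 1, 6, 0, 7, 9, 10]
seq[-1]*seq[7] = 10*10 = 100

100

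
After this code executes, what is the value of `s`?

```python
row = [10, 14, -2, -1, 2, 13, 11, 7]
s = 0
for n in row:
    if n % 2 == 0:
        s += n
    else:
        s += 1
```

28

n=10: even, s = 0+10 = 10
n=14: even, s = 10+14 = 24
n=-2: even, s = 24+(-2) = 22
n=-1: not even, s = 22+1 = 23
n=2: even, s = 23+2 = 25
n=13: not even, s = 25+1 = 26
n=11: not even, s = 26+1 = 27
n=7: not even, s = 27+1 = 28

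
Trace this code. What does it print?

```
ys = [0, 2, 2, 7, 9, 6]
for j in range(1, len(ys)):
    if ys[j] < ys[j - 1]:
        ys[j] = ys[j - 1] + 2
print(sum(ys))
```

j=1: 2>=0, unchanged → [0, 2, 2, 7, 9, 6]
j=2: 2>=2, unchanged → [0, 2, 2, 7, 9, 6]
j=3: 7>=2, unchanged → [0, 2, 2, 7, 9, 6]
j=4: 9>=7, unchanged → [0, 2, 2, 7, 9, 6]
j=5: 6<9, ys[5] = 9+2 = 11 → [0, 2, 2, 7, 9, 11]
sum = 31

31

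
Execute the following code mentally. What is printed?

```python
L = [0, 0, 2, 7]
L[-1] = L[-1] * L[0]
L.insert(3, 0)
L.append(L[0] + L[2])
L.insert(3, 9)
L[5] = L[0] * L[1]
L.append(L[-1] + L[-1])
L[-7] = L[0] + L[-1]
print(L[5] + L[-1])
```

4

L[-1] = L[-1]*L[0] = 7*0 = 0 → [0, 0, 2, 0]
insert 0 at 3 → [0, 0, 2, 0, 0]
append L[0]+L[2] = 0+2 = 2 → [0, 0, 2, 0, 0, 2]
insert 9 at 3 → [0, 0, 2, 9, 0, 0, 2]
L[5] = L[0]*L[1] = 0*0 = 0 → [0, 0, 2, 9, 0, 0, 2]
append L[-1]+L[-1] = 2+2 = 4 → [0, 0, 2, 9, 0, 0, 2, 4]
L[-7] = L[0]+L[-1] = 0+4 = 4 → [0, 4, 2, 9, 0, 0, 2, 4]
L[5]+L[-1] = 0+4 = 4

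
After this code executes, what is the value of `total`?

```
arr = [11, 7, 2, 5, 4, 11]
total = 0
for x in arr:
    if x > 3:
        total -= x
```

x=11: >3, total = 0-11 = -11
x=7: >3, total = (-11)-7 = -18
x=2: not >3
x=5: >3, total = (-18)-5 = -23
x=4: >3, total = (-23)-4 = -27
x=11: >3, total = (-27)-11 = -38

-38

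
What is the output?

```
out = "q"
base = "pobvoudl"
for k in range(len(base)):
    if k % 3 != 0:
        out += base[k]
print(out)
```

k=0: skip
k=1: add 'o' → 'qo'
k=2: add 'b' → 'qob'
k=3: skip
k=4: add 'o' → 'qobo'
k=5: add 'u' → 'qobou'
k=6: skip
k=7: add 'l' → 'qoboul'

qoboul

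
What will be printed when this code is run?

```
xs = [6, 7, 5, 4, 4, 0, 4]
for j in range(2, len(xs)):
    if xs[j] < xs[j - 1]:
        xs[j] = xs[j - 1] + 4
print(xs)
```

[6, 7, 11, 15, 19, 23, 27]

j=2: 5<7, xs[2] = 7+4 = 11 → [6, 7, 11, 4, 4, 0, 4]
j=3: 4<11, xs[3] = 11+4 = 15 → [6, 7, 11, 15, 4, 0, 4]
j=4: 4<15, xs[4] = 15+4 = 19 → [6, 7, 11, 15, 19, 0, 4]
j=5: 0<19, xs[5] = 19+4 = 23 → [6, 7, 11, 15, 19, 23, 4]
j=6: 4<23, xs[6] = 23+4 = 27 → [6, 7, 11, 15, 19, 23, 27]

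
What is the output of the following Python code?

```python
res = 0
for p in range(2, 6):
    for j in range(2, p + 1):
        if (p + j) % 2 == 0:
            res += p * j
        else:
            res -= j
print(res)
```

p=2,j=2: even sum, res = 0+4 = 4
p=3,j=2: odd sum, res = 4-2 = 2
p=3,j=3: even sum, res = 2+9 = 11
p=4,j=2: even sum, res = 11+8 = 19
p=4,j=3: odd sum, res = 19-3 = 16
p=4,j=4: even sum, res = 16+16 = 32
p=5,j=2: odd sum, res = 32-2 = 30
p=5,j=3: even sum, res = 30+15 = 45
p=5,j=4: odd sum, res = 45-4 = 41
p=5,j=5: even sum, res = 41+25 = 66

66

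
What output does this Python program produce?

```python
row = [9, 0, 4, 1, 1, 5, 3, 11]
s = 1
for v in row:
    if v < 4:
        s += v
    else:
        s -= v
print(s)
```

-23

v=9: not <4, s = 1-9 = -8
v=0: <4, s = (-8)+0 = -8
v=4: not <4, s = (-8)-4 = -12
v=1: <4, s = (-12)+1 = -11
v=1: <4, s = (-11)+1 = -10
v=5: not <4, s = (-10)-5 = -15
v=3: <4, s = (-15)+3 = -12
v=11: not <4, s = (-12)-11 = -23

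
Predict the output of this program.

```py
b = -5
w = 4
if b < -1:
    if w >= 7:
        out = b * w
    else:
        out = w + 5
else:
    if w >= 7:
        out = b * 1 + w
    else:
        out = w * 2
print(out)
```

9

b=-5, w=4
b < -1 is True; w >= 7 is False
→ out = w + 5 = 9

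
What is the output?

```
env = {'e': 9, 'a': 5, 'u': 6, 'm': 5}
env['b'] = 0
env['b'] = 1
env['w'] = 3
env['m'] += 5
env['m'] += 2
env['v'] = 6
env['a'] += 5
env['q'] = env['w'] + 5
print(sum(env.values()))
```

env['b'] = 0 → {'e': 9, 'a': 5, 'u': 6, 'm': 5, 'b': 0}
env['b'] = 1 → {'e': 9, 'a': 5, 'u': 6, 'm': 5, 'b': 1}
env['w'] = 3 → {'e': 9, 'a': 5, 'u': 6, 'm': 5, 'b': 1, 'w': 3}
env['m'] = 5+5 = 10 → {'e': 9, 'a': 5, 'u': 6, 'm': 10, 'b': 1, 'w': 3}
env['m'] = 10+2 = 12 → {'e': 9, 'a': 5, 'u': 6, 'm': 12, 'b': 1, 'w': 3}
env['v'] = 6 → {'e': 9, 'a': 5, 'u': 6, 'm': 12, 'b': 1, 'w': 3, 'v': 6}
env['a'] = 5+5 = 10 → {'e': 9, 'a': 10, 'u': 6, 'm': 12, 'b': 1, 'w': 3, 'v': 6}
env['q'] = env['w']+5 = 8 → {'e': 9, 'a': 10, 'u': 6, 'm': 12, 'b': 1, 'w': 3, 'v': 6, 'q': 8}
sum of values = 55

55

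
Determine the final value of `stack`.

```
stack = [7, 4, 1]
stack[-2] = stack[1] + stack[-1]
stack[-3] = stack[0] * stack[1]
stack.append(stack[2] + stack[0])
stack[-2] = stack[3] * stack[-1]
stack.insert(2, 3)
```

stack[-2] = stack[1]+stack[-1] = 4+1 = 5 → [7, 5, 1]
stack[-3] = stack[0]*stack[1] = 7*5 = 35 → [35, 5, 1]
append stack[2]+stack[0] = 1+35 = 36 → [35, 5, 1, 36]
stack[-2] = stack[3]*stack[-1] = 36*36 = 1296 → [35, 5, 1296, 36]
insert 3 at 2 → [35, 5, 3, 1296, 36]

[35, 5, 3, 1296, 36]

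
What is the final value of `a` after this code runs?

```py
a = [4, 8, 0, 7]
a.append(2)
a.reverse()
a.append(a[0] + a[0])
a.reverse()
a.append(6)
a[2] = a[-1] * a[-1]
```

[4, 4, 36, 0, 7, 2, 6]

append 2 → [4, 8, 0, 7, 2]
reverse → [2, 7, 0, 8, 4]
append a[0]+a[0] = 2+2 = 4 → [2, 7, 0, 8, 4, 4]
reverse → [4, 4, 8, 0, 7, 2]
append 6 → [4, 4, 8, 0, 7, 2, 6]
a[2] = a[-1]*a[-1] = 6*6 = 36 → [4, 4, 36, 0, 7, 2, 6]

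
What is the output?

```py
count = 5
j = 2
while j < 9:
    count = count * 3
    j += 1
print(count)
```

10935

j=2: count = 5*3 = 15
j=3: count = 15*3 = 45
j=4: count = 45*3 = 135
j=5: count = 135*3 = 405
j=6: count = 405*3 = 1215
j=7: count = 1215*3 = 3645
j=8: count = 3645*3 = 10935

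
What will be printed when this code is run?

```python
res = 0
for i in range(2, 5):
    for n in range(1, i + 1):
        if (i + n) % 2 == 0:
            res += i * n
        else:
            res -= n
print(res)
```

33

i=2,n=1: odd sum, res = 0-1 = -1
i=2,n=2: even sum, res = (-1)+4 = 3
i=3,n=1: even sum, res = 3+3 = 6
i=3,n=2: odd sum, res = 6-2 = 4
i=3,n=3: even sum, res = 4+9 = 13
i=4,n=1: odd sum, res = 13-1 = 12
i=4,n=2: even sum, res = 12+8 = 20
i=4,n=3: odd sum, res = 20-3 = 17
i=4,n=4: even sum, res = 17+16 = 33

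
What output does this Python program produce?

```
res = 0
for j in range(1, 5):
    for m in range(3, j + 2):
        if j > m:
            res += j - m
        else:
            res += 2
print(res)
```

j=2,m=3: not 2>3, res = 0+2 = 2
j=3,m=3: not 3>3, res = 2+2 = 4
j=3,m=4: not 3>4, res = 4+2 = 6
j=4,m=3: 4>3, res = 6+1 = 7
j=4,m=4: not 4>4, res = 7+2 = 9
j=4,m=5: not 4>5, res = 9+2 = 11

11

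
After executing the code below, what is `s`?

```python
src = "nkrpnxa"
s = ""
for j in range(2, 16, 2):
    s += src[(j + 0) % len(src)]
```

j=2: add src[2]='r' → 'r'
j=4: add src[4]='n' → 'rn'
j=6: add src[6]='a' → 'rna'
j=8: add src[1]='k' → 'rnak'
j=10: add src[3]='p' → 'rnakp'
j=12: add src[5]='x' → 'rnakpx'
j=14: add src[0]='n' → 'rnakpxn'

'rnakpxn'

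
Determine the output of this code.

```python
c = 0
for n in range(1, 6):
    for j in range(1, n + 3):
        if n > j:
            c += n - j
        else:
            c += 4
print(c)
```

80

n=1,j=1: not 1>1, c = 0+4 = 4
n=1,j=2: not 1>2, c = 4+4 = 8
n=1,j=3: not 1>3, c = 8+4 = 12
n=2,j=1: 2>1, c = 12+1 = 13
n=2,j=2: not 2>2, c = 13+4 = 17
n=2,j=3: not 2>3, c = 17+4 = 21
n=2,j=4: not 2>4, c = 21+4 = 25
n=3,j=1: 3>1, c = 25+2 = 27
n=3,j=2: 3>2, c = 27+1 = 28
n=3,j=3: not 3>3, c = 28+4 = 32
n=3,j=4: not 3>4, c = 32+4 = 36
n=3,j=5: not 3>5, c = 36+4 = 40
n=4,j=1: 4>1, c = 40+3 = 43
n=4,j=2: 4>2, c = 43+2 = 45
n=4,j=3: 4>3, c = 45+1 = 46
n=4,j=4: not 4>4, c = 46+4 = 50
n=4,j=5: not 4>5, c = 50+4 = 54
n=4,j=6: not 4>6, c = 54+4 = 58
n=5,j=1: 5>1, c = 58+4 = 62
n=5,j=2: 5>2, c = 62+3 = 65
n=5,j=3: 5>3, c = 65+2 = 67
n=5,j=4: 5>4, c = 67+1 = 68
n=5,j=5: not 5>5, c = 68+4 = 72
n=5,j=6: not 5>6, c = 72+4 = 76
n=5,j=7: not 5>7, c = 76+4 = 80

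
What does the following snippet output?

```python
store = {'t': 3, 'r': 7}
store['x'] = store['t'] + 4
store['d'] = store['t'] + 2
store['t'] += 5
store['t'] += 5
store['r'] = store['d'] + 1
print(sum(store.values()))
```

31

store['x'] = store['t']+4 = 7 → {'t': 3, 'r': 7, 'x': 7}
store['d'] = store['t']+2 = 5 → {'t': 3, 'r': 7, 'x': 7, 'd': 5}
store['t'] = 3+5 = 8 → {'t': 8, 'r': 7, 'x': 7, 'd': 5}
store['t'] = 8+5 = 13 → {'t': 13, 'r': 7, 'x': 7, 'd': 5}
store['r'] = store['d']+1 = 6 → {'t': 13, 'r': 6, 'x': 7, 'd': 5}
sum of values = 31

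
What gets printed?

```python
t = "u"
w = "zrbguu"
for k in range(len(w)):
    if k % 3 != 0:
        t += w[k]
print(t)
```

urbuu

k=0: skip
k=1: add 'r' → 'ur'
k=2: add 'b' → 'urb'
k=3: skip
k=4: add 'u' → 'urbu'
k=5: add 'u' → 'urbuu'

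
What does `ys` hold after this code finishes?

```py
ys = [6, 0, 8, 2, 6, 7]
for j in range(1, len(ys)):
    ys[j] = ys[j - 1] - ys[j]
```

[6, 6, -2, -4, -10, -17]

j=1: ys[1] = 6-0 = 6 → [6, 6, 8, 2, 6, 7]
j=2: ys[2] = 6-8 = -2 → [6, 6, -2, 2, 6, 7]
j=3: ys[3] = (-2)-2 = -4 → [6, 6, -2, -4, 6, 7]
j=4: ys[4] = (-4)-6 = -10 → [6, 6, -2, -4, -10, 7]
j=5: ys[5] = (-10)-7 = -17 → [6, 6, -2, -4, -10, -17]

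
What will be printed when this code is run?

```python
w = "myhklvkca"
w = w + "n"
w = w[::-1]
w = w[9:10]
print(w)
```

m

+ 'n' → 'myhklvkcan'
reverse → 'nackvlkhym'
slice [9:10] → 'm'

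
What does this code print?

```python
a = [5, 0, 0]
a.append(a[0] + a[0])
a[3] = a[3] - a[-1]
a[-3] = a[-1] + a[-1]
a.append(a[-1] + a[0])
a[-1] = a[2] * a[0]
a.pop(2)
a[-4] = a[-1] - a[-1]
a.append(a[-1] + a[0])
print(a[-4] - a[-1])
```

0

append a[0]+a[0] = 5+5 = 10 → [5, 0, 0, 10]
a[3] = a[3]-a[-1] = 10-10 = 0 → [5, 0, 0, 0]
a[-3] = a[-1]+a[-1] = 0+0 = 0 → [5, 0, 0, 0]
append a[-1]+a[0] = 0+5 = 5 → [5, 0, 0, 0, 5]
a[-1] = a[2]*a[0] = 0*5 = 0 → [5, 0, 0, 0, 0]
pop(2) removes 0 → [5, 0, 0, 0]
a[-4] = a[-1]-a[-1] = 0-0 = 0 → [0, 0, 0, 0]
append a[-1]+a[0] = 0+0 = 0 → [0, 0, 0, 0, 0]
a[-4]-a[-1] = 0-0 = 0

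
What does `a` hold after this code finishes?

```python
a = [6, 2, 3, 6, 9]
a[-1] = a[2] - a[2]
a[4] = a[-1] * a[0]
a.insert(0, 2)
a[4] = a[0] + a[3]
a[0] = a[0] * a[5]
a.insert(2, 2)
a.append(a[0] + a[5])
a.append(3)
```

[0, 6, 2, 2, 3, 5, 0, 5, 3]

a[-1] = a[2]-a[2] = 3-3 = 0 → [6, 2, 3, 6, 0]
a[4] = a[-1]*a[0] = 0*6 = 0 → [6, 2, 3, 6, 0]
insert 2 at 0 → [2, 6, 2, 3, 6, 0]
a[4] = a[0]+a[3] = 2+3 = 5 → [2, 6, 2, 3, 5, 0]
a[0] = a[0]*a[5] = 2*0 = 0 → [0, 6, 2, 3, 5, 0]
insert 2 at 2 → [0, 6, 2, 2, 3, 5, 0]
append a[0]+a[5] = 0+5 = 5 → [0, 6, 2, 2, 3, 5, 0, 5]
append 3 → [0, 6, 2, 2, 3, 5, 0, 5, 3]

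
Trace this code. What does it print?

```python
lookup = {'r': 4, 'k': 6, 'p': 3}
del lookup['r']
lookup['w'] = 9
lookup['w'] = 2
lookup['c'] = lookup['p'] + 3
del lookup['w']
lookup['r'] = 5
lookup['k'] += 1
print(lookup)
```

del 'r' → {'k': 6, 'p': 3}
lookup['w'] = 9 → {'k': 6, 'p': 3, 'w': 9}
lookup['w'] = 2 → {'k': 6, 'p': 3, 'w': 2}
lookup['c'] = lookup['p']+3 = 6 → {'k': 6, 'p': 3, 'w': 2, 'c': 6}
del 'w' → {'k': 6, 'p': 3, 'c': 6}
lookup['r'] = 5 → {'k': 6, 'p': 3, 'c': 6, 'r': 5}
lookup['k'] = 6+1 = 7 → {'k': 7, 'p': 3, 'c': 6, 'r': 5}

{'k': 7, 'p': 3, 'c': 6, 'r': 5}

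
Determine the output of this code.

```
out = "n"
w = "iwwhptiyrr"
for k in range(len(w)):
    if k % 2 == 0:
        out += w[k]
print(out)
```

k=0: add 'i' → 'ni'
k=1: skip
k=2: add 'w' → 'niw'
k=3: skip
k=4: add 'p' → 'niwp'
k=5: skip
k=6: add 'i' → 'niwpi'
k=7: skip
k=8: add 'r' → 'niwpir'
k=9: skip

niwpir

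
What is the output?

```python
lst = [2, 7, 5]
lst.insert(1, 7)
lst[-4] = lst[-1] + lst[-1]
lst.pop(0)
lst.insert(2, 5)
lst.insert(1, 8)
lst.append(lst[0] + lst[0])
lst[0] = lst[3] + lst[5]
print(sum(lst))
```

insert 7 at 1 → [2, 7, 7, 5]
lst[-4] = lst[-1]+lst[-1] = 5+5 = 10 → [10, 7, 7, 5]
pop(0) removes 10 → [7, 7, 5]
insert 5 at 2 → [7, 7, 5, 5]
insert 8 at 1 → [7, 8, 7, 5, 5]
append lst[0]+lst[0] = 7+7 = 14 → [7, 8, 7, 5, 5, 14]
lst[0] = lst[3]+lst[5] = 5+14 = 19 → [19, 8, 7, 5, 5, 14]
sum = 58

58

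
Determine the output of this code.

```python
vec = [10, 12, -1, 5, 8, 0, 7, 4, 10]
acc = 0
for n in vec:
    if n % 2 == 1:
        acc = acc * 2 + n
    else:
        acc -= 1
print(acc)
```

-9

n=10: not odd, acc = 0-1 = -1
n=12: not odd, acc = (-1)-1 = -2
n=-1: odd, acc = (-2)*2+(-1) = -5
n=5: odd, acc = (-5)*2+5 = -5
n=8: not odd, acc = (-5)-1 = -6
n=0: not odd, acc = (-6)-1 = -7
n=7: odd, acc = (-7)*2+7 = -7
n=4: not odd, acc = (-7)-1 = -8
n=10: not odd, acc = (-8)-1 = -9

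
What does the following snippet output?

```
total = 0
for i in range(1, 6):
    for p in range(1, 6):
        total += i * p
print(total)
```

i=1,p=1: total = 0+1 = 1
i=1,p=2: total = 1+2 = 3
i=1,p=3: total = 3+3 = 6
i=1,p=4: total = 6+4 = 10
i=1,p=5: total = 10+5 = 15
i=2,p=1: total = 15+2 = 17
i=2,p=2: total = 17+4 = 21
i=2,p=3: total = 21+6 = 27
i=2,p=4: total = 27+8 = 35
i=2,p=5: total = 35+10 = 45
i=3,p=1: total = 45+3 = 48
i=3,p=2: total = 48+6 = 54
i=3,p=3: total = 54+9 = 63
i=3,p=4: total = 63+12 = 75
i=3,p=5: total = 75+15 = 90
i=4,p=1: total = 90+4 = 94
i=4,p=2: total = 94+8 = 102
i=4,p=3: total = 102+12 = 114
i=4,p=4: total = 114+16 = 130
i=4,p=5: total = 130+20 = 150
i=5,p=1: total = 150+5 = 155
i=5,p=2: total = 155+10 = 165
i=5,p=3: total = 165+15 = 180
i=5,p=4: total = 180+20 = 200
i=5,p=5: total = 200+25 = 225

225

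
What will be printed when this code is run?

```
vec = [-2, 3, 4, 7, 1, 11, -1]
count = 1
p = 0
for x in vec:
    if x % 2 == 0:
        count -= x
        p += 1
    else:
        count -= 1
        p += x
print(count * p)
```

-138

x=-2: even, count = 1-(-2) = 3; p=1
x=3: not even, count = 3-1 = 2; p=4
x=4: even, count = 2-4 = -2; p=5
x=7: not even, count = (-2)-1 = -3; p=12
x=1: not even, count = (-3)-1 = -4; p=13
x=11: not even, count = (-4)-1 = -5; p=24
x=-1: not even, count = (-5)-1 = -6; p=23
count*p = (-6)*23 = -138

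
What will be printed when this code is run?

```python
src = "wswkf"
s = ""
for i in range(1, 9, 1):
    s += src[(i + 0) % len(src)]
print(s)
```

i=1: add src[1]='s' → 's'
i=2: add src[2]='w' → 'sw'
i=3: add src[3]='k' → 'swk'
i=4: add src[4]='f' → 'swkf'
i=5: add src[0]='w' → 'swkfw'
i=6: add src[1]='s' → 'swkfws'
i=7: add src[2]='w' → 'swkfwsw'
i=8: add src[3]='k' → 'swkfwswk'

swkfwswk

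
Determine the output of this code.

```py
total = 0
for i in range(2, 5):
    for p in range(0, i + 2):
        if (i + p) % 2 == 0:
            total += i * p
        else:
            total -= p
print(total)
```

i=2,p=0: even sum, total = 0+0 = 0
i=2,p=1: odd sum, total = 0-1 = -1
i=2,p=2: even sum, total = (-1)+4 = 3
i=2,p=3: odd sum, total = 3-3 = 0
i=3,p=0: odd sum, total = 0-0 = 0
i=3,p=1: even sum, total = 0+3 = 3
i=3,p=2: odd sum, total = 3-2 = 1
i=3,p=3: even sum, total = 1+9 = 10
i=3,p=4: odd sum, total = 10-4 = 6
i=4,p=0: even sum, total = 6+0 = 6
i=4,p=1: odd sum, total = 6-1 = 5
i=4,p=2: even sum, total = 5+8 = 13
i=4,p=3: odd sum, total = 13-3 = 10
i=4,p=4: even sum, total = 10+16 = 26
i=4,p=5: odd sum, total = 26-5 = 21

21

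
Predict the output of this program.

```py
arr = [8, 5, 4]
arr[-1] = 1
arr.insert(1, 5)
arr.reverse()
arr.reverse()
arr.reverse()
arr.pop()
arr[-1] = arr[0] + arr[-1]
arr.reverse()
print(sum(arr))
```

arr[-1] = 1 → [8, 5, 1]
insert 5 at 1 → [8, 5, 5, 1]
reverse → [1, 5, 5, 8]
reverse → [8, 5, 5, 1]
reverse → [1, 5, 5, 8]
pop() removes 8 → [1, 5, 5]
arr[-1] = arr[0]+arr[-1] = 1+5 = 6 → [1, 5, 6]
reverse → [6, 5, 1]
sum = 12

12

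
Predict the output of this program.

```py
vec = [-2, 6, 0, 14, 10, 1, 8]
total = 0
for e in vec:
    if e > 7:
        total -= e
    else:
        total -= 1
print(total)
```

-36

e=-2: not >7, total = 0-1 = -1
e=6: not >7, total = (-1)-1 = -2
e=0: not >7, total = (-2)-1 = -3
e=14: >7, total = (-3)-14 = -17
e=10: >7, total = (-17)-10 = -27
e=1: not >7, total = (-27)-1 = -28
e=8: >7, total = (-28)-8 = -36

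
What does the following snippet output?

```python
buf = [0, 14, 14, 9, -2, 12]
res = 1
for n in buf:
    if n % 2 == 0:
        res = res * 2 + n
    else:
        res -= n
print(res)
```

172

n=0: even, res = 1*2+0 = 2
n=14: even, res = 2*2+14 = 18
n=14: even, res = 18*2+14 = 50
n=9: not even, res = 50-9 = 41
n=-2: even, res = 41*2+(-2) = 80
n=12: even, res = 80*2+12 = 172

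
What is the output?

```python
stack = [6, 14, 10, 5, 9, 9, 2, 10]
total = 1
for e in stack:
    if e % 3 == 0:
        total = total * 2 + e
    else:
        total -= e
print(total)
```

e=6: %3==0, total = 1*2+6 = 8
e=14: not %3==0, total = 8-14 = -6
e=10: not %3==0, total = (-6)-10 = -16
e=5: not %3==0, total = (-16)-5 = -21
e=9: %3==0, total = (-21)*2+9 = -33
e=9: %3==0, total = (-33)*2+9 = -57
e=2: not %3==0, total = (-57)-2 = -59
e=10: not %3==0, total = (-59)-10 = -69

-69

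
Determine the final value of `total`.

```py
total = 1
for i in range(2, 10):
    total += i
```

i=2: total = 1+2 = 3
i=3: total = 3+3 = 6
i=4: total = 6+4 = 10
i=5: total = 10+5 = 15
i=6: total = 15+6 = 21
i=7: total = 21+7 = 28
i=8: total = 28+8 = 36
i=9: total = 36+9 = 45

45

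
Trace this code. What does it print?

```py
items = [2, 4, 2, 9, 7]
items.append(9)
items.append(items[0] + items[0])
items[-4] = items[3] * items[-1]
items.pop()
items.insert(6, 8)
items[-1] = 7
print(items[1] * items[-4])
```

append 9 → [2, 4, 2, 9, 7, 9]
append items[0]+items[0] = 2+2 = 4 → [2, 4, 2, 9, 7, 9, 4]
items[-4] = items[3]*items[-1] = 9*4 = 36 → [2, 4, 2, 36, 7, 9, 4]
pop() removes 4 → [2, 4, 2, 36, 7, 9]
insert 8 at 6 → [2, 4, 2, 36, 7, 9, 8]
items[-1] = 7 → [2, 4, 2, 36, 7, 9, 7]
items[1]*items[-4] = 4*36 = 144

144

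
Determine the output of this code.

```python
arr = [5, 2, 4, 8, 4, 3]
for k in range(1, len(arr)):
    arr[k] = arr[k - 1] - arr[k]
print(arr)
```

k=1: arr[1] = 5-2 = 3 → [5, 3, 4, 8, 4, 3]
k=2: arr[2] = 3-4 = -1 → [5, 3, -1, 8, 4, 3]
k=3: arr[3] = (-1)-8 = -9 → [5, 3, -1, -9, 4, 3]
k=4: arr[4] = (-9)-4 = -13 → [5, 3, -1, -9, -13, 3]
k=5: arr[5] = (-13)-3 = -16 → [5, 3, -1, -9, -13, -16]

[5, 3, -1, -9, -13, -16]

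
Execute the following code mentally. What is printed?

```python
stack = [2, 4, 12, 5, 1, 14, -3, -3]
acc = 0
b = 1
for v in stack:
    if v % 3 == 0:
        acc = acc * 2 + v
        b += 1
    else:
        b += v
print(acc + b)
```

v=2: not %3==0; b=3
v=4: not %3==0; b=7
v=12: %3==0, acc = 0*2+12 = 12; b=8
v=5: not %3==0; b=13
v=1: not %3==0; b=14
v=14: not %3==0; b=28
v=-3: %3==0, acc = 12*2+(-3) = 21; b=29
v=-3: %3==0, acc = 21*2+(-3) = 39; b=30
acc+b = 39+30 = 69

69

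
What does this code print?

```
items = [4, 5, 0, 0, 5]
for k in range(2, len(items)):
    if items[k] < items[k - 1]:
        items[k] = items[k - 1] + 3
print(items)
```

[4, 5, 8, 11, 14]

k=2: 0<5, items[2] = 5+3 = 8 → [4, 5, 8, 0, 5]
k=3: 0<8, items[3] = 8+3 = 11 → [4, 5, 8, 11, 5]
k=4: 5<11, items[4] = 11+3 = 14 → [4, 5, 8, 11, 14]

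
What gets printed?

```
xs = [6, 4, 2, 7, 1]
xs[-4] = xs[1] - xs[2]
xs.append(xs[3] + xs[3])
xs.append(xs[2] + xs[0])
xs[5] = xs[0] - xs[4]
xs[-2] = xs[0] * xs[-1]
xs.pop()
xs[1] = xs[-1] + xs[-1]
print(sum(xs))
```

160

xs[-4] = xs[1]-xs[2] = 4-2 = 2 → [6, 2, 2, 7, 1]
append xs[3]+xs[3] = 7+7 = 14 → [6, 2, 2, 7, 1, 14]
append xs[2]+xs[0] = 2+6 = 8 → [6, 2, 2, 7, 1, 14, 8]
xs[5] = xs[0]-xs[4] = 6-1 = 5 → [6, 2, 2, 7, 1, 5, 8]
xs[-2] = xs[0]*xs[-1] = 6*8 = 48 → [6, 2, 2, 7, 1, 48, 8]
pop() removes 8 → [6, 2, 2, 7, 1, 48]
xs[1] = xs[-1]+xs[-1] = 48+48 = 96 → [6, 96, 2, 7, 1, 48]
sum = 160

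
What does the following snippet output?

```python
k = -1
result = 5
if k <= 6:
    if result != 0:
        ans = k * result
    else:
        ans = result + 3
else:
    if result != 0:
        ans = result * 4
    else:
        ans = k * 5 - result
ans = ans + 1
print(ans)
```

k=-1, result=5
k <= 6 is True; result != 0 is True
→ ans = k * result = -5
ans = (-5)+1 = -4

-4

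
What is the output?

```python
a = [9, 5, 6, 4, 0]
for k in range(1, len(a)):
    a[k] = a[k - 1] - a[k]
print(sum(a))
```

k=1: a[1] = 9-5 = 4 → [9, 4, 6, 4, 0]
k=2: a[2] = 4-6 = -2 → [9, 4, -2, 4, 0]
k=3: a[3] = (-2)-4 = -6 → [9, 4, -2, -6, 0]
k=4: a[4] = (-6)-0 = -6 → [9, 4, -2, -6, -6]
sum = -1

-1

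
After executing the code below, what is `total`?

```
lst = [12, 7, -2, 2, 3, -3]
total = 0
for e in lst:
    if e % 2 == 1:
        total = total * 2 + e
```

e=12: not odd
e=7: odd, total = 0*2+7 = 7
e=-2: not odd
e=2: not odd
e=3: odd, total = 7*2+3 = 17
e=-3: odd, total = 17*2+(-3) = 31

31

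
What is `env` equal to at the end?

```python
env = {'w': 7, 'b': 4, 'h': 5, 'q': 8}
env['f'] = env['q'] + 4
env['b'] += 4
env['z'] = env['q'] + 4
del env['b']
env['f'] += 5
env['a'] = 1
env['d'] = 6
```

{'w': 7, 'h': 5, 'q': 8, 'f': 17, 'z': 12, 'a': 1, 'd': 6}

env['f'] = env['q']+4 = 12 → {'w': 7, 'b': 4, 'h': 5, 'q': 8, 'f': 12}
env['b'] = 4+4 = 8 → {'w': 7, 'b': 8, 'h': 5, 'q': 8, 'f': 12}
env['z'] = env['q']+4 = 12 → {'w': 7, 'b': 8, 'h': 5, 'q': 8, 'f': 12, 'z': 12}
del 'b' → {'w': 7, 'h': 5, 'q': 8, 'f': 12, 'z': 12}
env['f'] = 12+5 = 17 → {'w': 7, 'h': 5, 'q': 8, 'f': 17, 'z': 12}
env['a'] = 1 → {'w': 7, 'h': 5, 'q': 8, 'f': 17, 'z': 12, 'a': 1}
env['d'] = 6 → {'w': 7, 'h': 5, 'q': 8, 'f': 17, 'z': 12, 'a': 1, 'd': 6}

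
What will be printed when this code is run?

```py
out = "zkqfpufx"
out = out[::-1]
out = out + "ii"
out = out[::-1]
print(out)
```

iizkqfpufx

reverse → 'xfupfqkz'
+ 'ii' → 'xfupfqkzii'
reverse → 'iizkqfpufx'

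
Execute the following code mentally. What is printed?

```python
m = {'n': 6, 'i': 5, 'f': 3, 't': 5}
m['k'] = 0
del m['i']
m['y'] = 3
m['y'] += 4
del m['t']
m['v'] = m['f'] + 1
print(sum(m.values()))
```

20

m['k'] = 0 → {'n': 6, 'i': 5, 'f': 3, 't': 5, 'k': 0}
del 'i' → {'n': 6, 'f': 3, 't': 5, 'k': 0}
m['y'] = 3 → {'n': 6, 'f': 3, 't': 5, 'k': 0, 'y': 3}
m['y'] = 3+4 = 7 → {'n': 6, 'f': 3, 't': 5, 'k': 0, 'y': 7}
del 't' → {'n': 6, 'f': 3, 'k': 0, 'y': 7}
m['v'] = m['f']+1 = 4 → {'n': 6, 'f': 3, 'k': 0, 'y': 7, 'v': 4}
sum of values = 20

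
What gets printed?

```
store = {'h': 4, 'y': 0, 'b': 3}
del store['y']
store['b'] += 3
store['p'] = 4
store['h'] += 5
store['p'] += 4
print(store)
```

{'h': 9, 'b': 6, 'p': 8}

del 'y' → {'h': 4, 'b': 3}
store['b'] = 3+3 = 6 → {'h': 4, 'b': 6}
store['p'] = 4 → {'h': 4, 'b': 6, 'p': 4}
store['h'] = 4+5 = 9 → {'h': 9, 'b': 6, 'p': 4}
store['p'] = 4+4 = 8 → {'h': 9, 'b': 6, 'p': 8}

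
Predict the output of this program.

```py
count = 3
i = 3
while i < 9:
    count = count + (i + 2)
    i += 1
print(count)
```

48

i=3: count = 3+5 = 8
i=4: count = 8+6 = 14
i=5: count = 14+7 = 21
i=6: count = 21+8 = 29
i=7: count = 29+9 = 38
i=8: count = 38+10 = 48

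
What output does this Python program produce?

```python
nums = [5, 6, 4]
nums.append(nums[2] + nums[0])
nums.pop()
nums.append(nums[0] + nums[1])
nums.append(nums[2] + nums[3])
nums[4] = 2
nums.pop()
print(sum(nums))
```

append nums[2]+nums[0] = 4+5 = 9 → [5, 6, 4, 9]
pop() removes 9 → [5, 6, 4]
append nums[0]+nums[1] = 5+6 = 11 → [5, 6, 4, 11]
append nums[2]+nums[3] = 4+11 = 15 → [5, 6, 4, 11, 15]
nums[4] = 2 → [5, 6, 4, 11, 2]
pop() removes 2 → [5, 6, 4, 11]
sum = 26

26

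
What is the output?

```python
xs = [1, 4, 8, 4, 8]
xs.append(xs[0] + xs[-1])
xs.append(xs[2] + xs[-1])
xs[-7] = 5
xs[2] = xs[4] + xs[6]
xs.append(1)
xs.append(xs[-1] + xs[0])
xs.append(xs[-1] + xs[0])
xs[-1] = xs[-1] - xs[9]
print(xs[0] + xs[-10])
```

10

append xs[0]+xs[-1] = 1+8 = 9 → [1, 4, 8, 4, 8, 9]
append xs[2]+xs[-1] = 8+9 = 17 → [1, 4, 8, 4, 8, 9, 17]
xs[-7] = 5 → [5, 4, 8, 4, 8, 9, 17]
xs[2] = xs[4]+xs[6] = 8+17 = 25 → [5, 4, 25, 4, 8, 9, 17]
append 1 → [5, 4, 25, 4, 8, 9, 17, 1]
append xs[-1]+xs[0] = 1+5 = 6 → [5, 4, 25, 4, 8, 9, 17, 1, 6]
append xs[-1]+xs[0] = 6+5 = 11 → [5, 4, 25, 4, 8, 9, 17, 1, 6, 11]
xs[-1] = xs[-1]-xs[9] = 11-11 = 0 → [5, 4, 25, 4, 8, 9, 17, 1, 6, 0]
xs[0]+xs[-10] = 5+5 = 10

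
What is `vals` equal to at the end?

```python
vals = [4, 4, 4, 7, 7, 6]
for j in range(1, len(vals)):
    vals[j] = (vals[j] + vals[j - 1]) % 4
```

[4, 0, 0, 3, 2, 0]

j=1: vals[1] = (4+4)%4 = 0 → [4, 0, 4, 7, 7, 6]
j=2: vals[2] = (4+0)%4 = 0 → [4, 0, 0, 7, 7, 6]
j=3: vals[3] = (7+0)%4 = 3 → [4, 0, 0, 3, 7, 6]
j=4: vals[4] = (7+3)%4 = 2 → [4, 0, 0, 3, 2, 6]
j=5: vals[5] = (6+2)%4 = 0 → [4, 0, 0, 3, 2, 0]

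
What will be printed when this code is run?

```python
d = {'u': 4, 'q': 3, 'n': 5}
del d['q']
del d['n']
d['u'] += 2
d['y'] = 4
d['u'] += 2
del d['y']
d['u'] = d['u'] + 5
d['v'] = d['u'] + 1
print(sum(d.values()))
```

del 'q' → {'u': 4, 'n': 5}
del 'n' → {'u': 4}
d['u'] = 4+2 = 6 → {'u': 6}
d['y'] = 4 → {'u': 6, 'y': 4}
d['u'] = 6+2 = 8 → {'u': 8, 'y': 4}
del 'y' → {'u': 8}
d['u'] = d['u']+5 = 13 → {'u': 13}
d['v'] = d['u']+1 = 14 → {'u': 13, 'v': 14}
sum of values = 27

27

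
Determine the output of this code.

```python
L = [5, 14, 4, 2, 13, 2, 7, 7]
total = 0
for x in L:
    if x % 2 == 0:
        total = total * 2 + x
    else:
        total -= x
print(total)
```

14

x=5: not even, total = 0-5 = -5
x=14: even, total = (-5)*2+14 = 4
x=4: even, total = 4*2+4 = 12
x=2: even, total = 12*2+2 = 26
x=13: not even, total = 26-13 = 13
x=2: even, total = 13*2+2 = 28
x=7: not even, total = 28-7 = 21
x=7: not even, total = 21-7 = 14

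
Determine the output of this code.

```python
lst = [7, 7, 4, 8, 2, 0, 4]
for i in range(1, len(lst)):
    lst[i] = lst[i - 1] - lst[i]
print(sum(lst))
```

i=1: lst[1] = 7-7 = 0 → [7, 0, 4, 8, 2, 0, 4]
i=2: lst[2] = 0-4 = -4 → [7, 0, -4, 8, 2, 0, 4]
i=3: lst[3] = (-4)-8 = -12 → [7, 0, -4, -12, 2, 0, 4]
i=4: lst[4] = (-12)-2 = -14 → [7, 0, -4, -12, -14, 0, 4]
i=5: lst[5] = (-14)-0 = -14 → [7, 0, -4, -12, -14, -14, 4]
i=6: lst[6] = (-14)-4 = -18 → [7, 0, -4, -12, -14, -14, -18]
sum = -55

-55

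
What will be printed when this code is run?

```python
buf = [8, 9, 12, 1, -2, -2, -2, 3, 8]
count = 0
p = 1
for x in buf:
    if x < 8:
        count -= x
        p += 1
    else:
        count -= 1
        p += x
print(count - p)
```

x=8: not <8, count = 0-1 = -1; p=9
x=9: not <8, count = (-1)-1 = -2; p=18
x=12: not <8, count = (-2)-1 = -3; p=30
x=1: <8, count = (-3)-1 = -4; p=31
x=-2: <8, count = (-4)-(-2) = -2; p=32
x=-2: <8, count = (-2)-(-2) = 0; p=33
x=-2: <8, count = 0-(-2) = 2; p=34
x=3: <8, count = 2-3 = -1; p=35
x=8: not <8, count = (-1)-1 = -2; p=43
count-p = (-2)-43 = -45

-45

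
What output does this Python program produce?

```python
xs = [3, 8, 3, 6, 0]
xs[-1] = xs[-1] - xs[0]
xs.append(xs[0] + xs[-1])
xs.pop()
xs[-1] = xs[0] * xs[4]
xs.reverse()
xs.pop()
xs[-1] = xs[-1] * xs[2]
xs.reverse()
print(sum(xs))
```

xs[-1] = xs[-1]-xs[0] = 0-3 = -3 → [3, 8, 3, 6, -3]
append xs[0]+xs[-1] = 3+(-3) = 0 → [3, 8, 3, 6, -3, 0]
pop() removes 0 → [3, 8, 3, 6, -3]
xs[-1] = xs[0]*xs[4] = 3*(-3) = -9 → [3, 8, 3, 6, -9]
reverse → [-9, 6, 3, 8, 3]
pop() removes 3 → [-9, 6, 3, 8]
xs[-1] = xs[-1]*xs[2] = 8*3 = 24 → [-9, 6, 3, 24]
reverse → [24, 3, 6, -9]
sum = 24

24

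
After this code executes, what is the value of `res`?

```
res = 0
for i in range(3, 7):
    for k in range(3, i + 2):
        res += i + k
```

i=3,k=3: res = 0+6 = 6
i=3,k=4: res = 6+7 = 13
i=4,k=3: res = 13+7 = 20
i=4,k=4: res = 20+8 = 28
i=4,k=5: res = 28+9 = 37
i=5,k=3: res = 37+8 = 45
i=5,k=4: res = 45+9 = 54
i=5,k=5: res = 54+10 = 64
i=5,k=6: res = 64+11 = 75
i=6,k=3: res = 75+9 = 84
i=6,k=4: res = 84+10 = 94
i=6,k=5: res = 94+11 = 105
i=6,k=6: res = 105+12 = 117
i=6,k=7: res = 117+13 = 130

130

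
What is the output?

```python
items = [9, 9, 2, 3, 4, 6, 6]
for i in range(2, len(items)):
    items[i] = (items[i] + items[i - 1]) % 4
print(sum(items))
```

i=2: items[2] = (2+9)%4 = 3 → [9, 9, 3, 3, 4, 6, 6]
i=3: items[3] = (3+3)%4 = 2 → [9, 9, 3, 2, 4, 6, 6]
i=4: items[4] = (4+2)%4 = 2 → [9, 9, 3, 2, 2, 6, 6]
i=5: items[5] = (6+2)%4 = 0 → [9, 9, 3, 2, 2, 0, 6]
i=6: items[6] = (6+0)%4 = 2 → [9, 9, 3, 2, 2, 0, 2]
sum = 27

27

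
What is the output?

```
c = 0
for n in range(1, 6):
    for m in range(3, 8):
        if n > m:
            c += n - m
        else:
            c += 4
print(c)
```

n=1,m=3: not 1>3, c = 0+4 = 4
n=1,m=4: not 1>4, c = 4+4 = 8
n=1,m=5: not 1>5, c = 8+4 = 12
n=1,m=6: not 1>6, c = 12+4 = 16
n=1,m=7: not 1>7, c = 16+4 = 20
n=2,m=3: not 2>3, c = 20+4 = 24
n=2,m=4: not 2>4, c = 24+4 = 28
n=2,m=5: not 2>5, c = 28+4 = 32
n=2,m=6: not 2>6, c = 32+4 = 36
n=2,m=7: not 2>7, c = 36+4 = 40
n=3,m=3: not 3>3, c = 40+4 = 44
n=3,m=4: not 3>4, c = 44+4 = 48
n=3,m=5: not 3>5, c = 48+4 = 52
n=3,m=6: not 3>6, c = 52+4 = 56
n=3,m=7: not 3>7, c = 56+4 = 60
n=4,m=3: 4>3, c = 60+1 = 61
n=4,m=4: not 4>4, c = 61+4 = 65
n=4,m=5: not 4>5, c = 65+4 = 69
n=4,m=6: not 4>6, c = 69+4 = 73
n=4,m=7: not 4>7, c = 73+4 = 77
n=5,m=3: 5>3, c = 77+2 = 79
n=5,m=4: 5>4, c = 79+1 = 80
n=5,m=5: not 5>5, c = 80+4 = 84
n=5,m=6: not 5>6, c = 84+4 = 88
n=5,m=7: not 5>7, c = 88+4 = 92

92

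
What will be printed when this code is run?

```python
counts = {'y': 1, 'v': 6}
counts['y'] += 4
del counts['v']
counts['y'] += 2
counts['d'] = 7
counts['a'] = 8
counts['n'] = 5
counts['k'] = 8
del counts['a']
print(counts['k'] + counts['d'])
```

15

counts['y'] = 1+4 = 5 → {'y': 5, 'v': 6}
del 'v' → {'y': 5}
counts['y'] = 5+2 = 7 → {'y': 7}
counts['d'] = 7 → {'y': 7, 'd': 7}
counts['a'] = 8 → {'y': 7, 'd': 7, 'a': 8}
counts['n'] = 5 → {'y': 7, 'd': 7, 'a': 8, 'n': 5}
counts['k'] = 8 → {'y': 7, 'd': 7, 'a': 8, 'n': 5, 'k': 8}
del 'a' → {'y': 7, 'd': 7, 'n': 5, 'k': 8}
counts['k']+counts['d'] = 8+7 = 15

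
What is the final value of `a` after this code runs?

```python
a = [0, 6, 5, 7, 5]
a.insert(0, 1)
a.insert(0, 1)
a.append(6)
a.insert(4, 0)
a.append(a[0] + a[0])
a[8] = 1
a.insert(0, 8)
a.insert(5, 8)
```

insert 1 at 0 → [1, 0, 6, 5, 7, 5]
insert 1 at 0 → [1, 1, 0, 6, 5, 7, 5]
append 6 → [1, 1, 0, 6, 5, 7, 5, 6]
insert 0 at 4 → [1, 1, 0, 6, 0, 5, 7, 5, 6]
append a[0]+a[0] = 1+1 = 2 → [1, 1, 0, 6, 0, 5, 7, 5, 6, 2]
a[8] = 1 → [1, 1, 0, 6, 0, 5, 7, 5, 1, 2]
insert 8 at 0 → [8, 1, 1, 0, 6, 0, 5, 7, 5, 1, 2]
insert 8 at 5 → [8, 1, 1, 0, 6, 8, 0, 5, 7, 5, 1, 2]

[8, 1, 1, 0, 6, 8, 0, 5, 7, 5, 1, 2]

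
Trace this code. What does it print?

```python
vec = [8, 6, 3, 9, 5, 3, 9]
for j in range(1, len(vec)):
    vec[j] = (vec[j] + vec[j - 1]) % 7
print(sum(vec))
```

26

j=1: vec[1] = (6+8)%7 = 0 → [8, 0, 3, 9, 5, 3, 9]
j=2: vec[2] = (3+0)%7 = 3 → [8, 0, 3, 9, 5, 3, 9]
j=3: vec[3] = (9+3)%7 = 5 → [8, 0, 3, 5, 5, 3, 9]
j=4: vec[4] = (5+5)%7 = 3 → [8, 0, 3, 5, 3, 3, 9]
j=5: vec[5] = (3+3)%7 = 6 → [8, 0, 3, 5, 3, 6, 9]
j=6: vec[6] = (9+6)%7 = 1 → [8, 0, 3, 5, 3, 6, 1]
sum = 26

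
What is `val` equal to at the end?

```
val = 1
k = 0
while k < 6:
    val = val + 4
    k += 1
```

k=0: val = 1+4 = 5
k=1: val = 5+4 = 9
k=2: val = 9+4 = 13
k=3: val = 13+4 = 17
k=4: val = 17+4 = 21
k=5: val = 21+4 = 25

25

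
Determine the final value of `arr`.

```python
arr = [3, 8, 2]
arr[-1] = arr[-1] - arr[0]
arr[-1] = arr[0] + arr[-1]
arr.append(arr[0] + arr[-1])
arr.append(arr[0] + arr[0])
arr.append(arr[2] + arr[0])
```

[3, 8, 2, 5, 6, 5]

arr[-1] = arr[-1]-arr[0] = 2-3 = -1 → [3, 8, -1]
arr[-1] = arr[0]+arr[-1] = 3+(-1) = 2 → [3, 8, 2]
append arr[0]+arr[-1] = 3+2 = 5 → [3, 8, 2, 5]
append arr[0]+arr[0] = 3+3 = 6 → [3, 8, 2, 5, 6]
append arr[2]+arr[0] = 2+3 = 5 → [3, 8, 2, 5, 6, 5]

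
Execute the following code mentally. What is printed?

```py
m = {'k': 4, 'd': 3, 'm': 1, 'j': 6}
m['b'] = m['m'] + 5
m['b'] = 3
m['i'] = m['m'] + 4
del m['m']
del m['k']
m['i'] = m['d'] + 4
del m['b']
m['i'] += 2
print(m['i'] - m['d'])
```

m['b'] = m['m']+5 = 6 → {'k': 4, 'd': 3, 'm': 1, 'j': 6, 'b': 6}
m['b'] = 3 → {'k': 4, 'd': 3, 'm': 1, 'j': 6, 'b': 3}
m['i'] = m['m']+4 = 5 → {'k': 4, 'd': 3, 'm': 1, 'j': 6, 'b': 3, 'i': 5}
del 'm' → {'k': 4, 'd': 3, 'j': 6, 'b': 3, 'i': 5}
del 'k' → {'d': 3, 'j': 6, 'b': 3, 'i': 5}
m['i'] = m['d']+4 = 7 → {'d': 3, 'j': 6, 'b': 3, 'i': 7}
del 'b' → {'d': 3, 'j': 6, 'i': 7}
m['i'] = 7+2 = 9 → {'d': 3, 'j': 6, 'i': 9}
m['i']-m['d'] = 9-3 = 6

6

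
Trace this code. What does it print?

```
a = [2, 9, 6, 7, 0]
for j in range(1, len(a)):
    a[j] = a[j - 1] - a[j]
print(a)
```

[2, -7, -13, -20, -20]

j=1: a[1] = 2-9 = -7 → [2, -7, 6, 7, 0]
j=2: a[2] = (-7)-6 = -13 → [2, -7, -13, 7, 0]
j=3: a[3] = (-13)-7 = -20 → [2, -7, -13, -20, 0]
j=4: a[4] = (-20)-0 = -20 → [2, -7, -13, -20, -20]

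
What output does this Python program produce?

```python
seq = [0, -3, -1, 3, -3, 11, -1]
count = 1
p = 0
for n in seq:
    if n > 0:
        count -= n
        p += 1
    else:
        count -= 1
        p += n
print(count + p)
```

n=0: not >0, count = 1-1 = 0; p=0
n=-3: not >0, count = 0-1 = -1; p=-3
n=-1: not >0, count = (-1)-1 = -2; p=-4
n=3: >0, count = (-2)-3 = -5; p=-3
n=-3: not >0, count = (-5)-1 = -6; p=-6
n=11: >0, count = (-6)-11 = -17; p=-5
n=-1: not >0, count = (-17)-1 = -18; p=-6
count+p = (-18)+(-6) = -24

-24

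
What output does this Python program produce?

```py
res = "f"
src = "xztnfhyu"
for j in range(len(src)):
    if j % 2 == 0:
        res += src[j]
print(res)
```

j=0: add 'x' → 'fx'
j=1: skip
j=2: add 't' → 'fxt'
j=3: skip
j=4: add 'f' → 'fxtf'
j=5: skip
j=6: add 'y' → 'fxtfy'
j=7: skip

fxtfy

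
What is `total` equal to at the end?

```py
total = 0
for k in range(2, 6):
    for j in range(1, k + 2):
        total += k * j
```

207

k=2,j=1: total = 0+2 = 2
k=2,j=2: total = 2+4 = 6
k=2,j=3: total = 6+6 = 12
k=3,j=1: total = 12+3 = 15
k=3,j=2: total = 15+6 = 21
k=3,j=3: total = 21+9 = 30
k=3,j=4: total = 30+12 = 42
k=4,j=1: total = 42+4 = 46
k=4,j=2: total = 46+8 = 54
k=4,j=3: total = 54+12 = 66
k=4,j=4: total = 66+16 = 82
k=4,j=5: total = 82+20 = 102
k=5,j=1: total = 102+5 = 107
k=5,j=2: total = 107+10 = 117
k=5,j=3: total = 117+15 = 132
k=5,j=4: total = 132+20 = 152
k=5,j=5: total = 152+25 = 177
k=5,j=6: total = 177+30 = 207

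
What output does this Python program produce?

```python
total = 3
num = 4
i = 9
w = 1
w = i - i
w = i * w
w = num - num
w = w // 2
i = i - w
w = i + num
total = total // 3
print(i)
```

w = 9-9 = 0
w = 9*0 = 0
w = 4-4 = 0
w = 0//2 = 0
i = 9-0 = 9
w = 9+4 = 13
total = 3//3 = 1

9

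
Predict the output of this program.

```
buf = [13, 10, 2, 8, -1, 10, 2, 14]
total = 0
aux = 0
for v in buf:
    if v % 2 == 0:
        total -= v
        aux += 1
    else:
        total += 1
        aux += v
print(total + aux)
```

-26

v=13: not even, total = 0+1 = 1; aux=13
v=10: even, total = 1-10 = -9; aux=14
v=2: even, total = (-9)-2 = -11; aux=15
v=8: even, total = (-11)-8 = -19; aux=16
v=-1: not even, total = (-19)+1 = -18; aux=15
v=10: even, total = (-18)-10 = -28; aux=16
v=2: even, total = (-28)-2 = -30; aux=17
v=14: even, total = (-30)-14 = -44; aux=18
total+aux = (-44)+18 = -26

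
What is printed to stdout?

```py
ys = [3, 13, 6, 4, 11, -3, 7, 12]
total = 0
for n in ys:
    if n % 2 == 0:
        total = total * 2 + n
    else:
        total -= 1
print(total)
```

22

n=3: not even, total = 0-1 = -1
n=13: not even, total = (-1)-1 = -2
n=6: even, total = (-2)*2+6 = 2
n=4: even, total = 2*2+4 = 8
n=11: not even, total = 8-1 = 7
n=-3: not even, total = 7-1 = 6
n=7: not even, total = 6-1 = 5
n=12: even, total = 5*2+12 = 22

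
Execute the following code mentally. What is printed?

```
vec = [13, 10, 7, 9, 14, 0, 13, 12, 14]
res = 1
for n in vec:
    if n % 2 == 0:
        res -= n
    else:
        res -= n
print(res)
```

n=13: not even, res = 1-13 = -12
n=10: even, res = (-12)-10 = -22
n=7: not even, res = (-22)-7 = -29
n=9: not even, res = (-29)-9 = -38
n=14: even, res = (-38)-14 = -52
n=0: even, res = (-52)-0 = -52
n=13: not even, res = (-52)-13 = -65
n=12: even, res = (-65)-12 = -77
n=14: even, res = (-77)-14 = -91

-91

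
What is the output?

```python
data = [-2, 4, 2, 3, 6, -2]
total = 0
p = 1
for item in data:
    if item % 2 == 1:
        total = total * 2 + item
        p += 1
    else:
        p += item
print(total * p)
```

item=-2: not odd; p=-1
item=4: not odd; p=3
item=2: not odd; p=5
item=3: odd, total = 0*2+3 = 3; p=6
item=6: not odd; p=12
item=-2: not odd; p=10
total*p = 3*10 = 30

30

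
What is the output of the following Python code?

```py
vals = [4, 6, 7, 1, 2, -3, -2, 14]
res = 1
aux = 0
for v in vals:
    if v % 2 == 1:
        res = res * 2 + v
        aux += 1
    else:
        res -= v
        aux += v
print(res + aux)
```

-34

v=4: not odd, res = 1-4 = -3; aux=4
v=6: not odd, res = (-3)-6 = -9; aux=10
v=7: odd, res = (-9)*2+7 = -11; aux=11
v=1: odd, res = (-11)*2+1 = -21; aux=12
v=2: not odd, res = (-21)-2 = -23; aux=14
v=-3: odd, res = (-23)*2+(-3) = -49; aux=15
v=-2: not odd, res = (-49)-(-2) = -47; aux=13
v=14: not odd, res = (-47)-14 = -61; aux=27
res+aux = (-61)+27 = -34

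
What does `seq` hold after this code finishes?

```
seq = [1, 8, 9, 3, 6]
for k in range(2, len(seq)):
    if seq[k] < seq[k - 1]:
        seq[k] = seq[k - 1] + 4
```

k=2: 9>=8, unchanged → [1, 8, 9, 3, 6]
k=3: 3<9, seq[3] = 9+4 = 13 → [1, 8, 9, 13, 6]
k=4: 6<13, seq[4] = 13+4 = 17 → [1, 8, 9, 13, 17]

[1, 8, 9, 13, 17]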